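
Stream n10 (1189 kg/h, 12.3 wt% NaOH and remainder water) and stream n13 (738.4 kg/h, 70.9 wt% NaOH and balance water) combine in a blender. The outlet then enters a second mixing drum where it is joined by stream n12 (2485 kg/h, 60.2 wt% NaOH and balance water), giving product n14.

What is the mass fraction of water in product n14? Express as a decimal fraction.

0.5092

Overall, product flow = 4412.4 kg/h.
water in = 1189×0.877 + 738.4×0.291 + 2485×0.398 = 2246.7 kg/h.
water fraction in n14 = 0.5092.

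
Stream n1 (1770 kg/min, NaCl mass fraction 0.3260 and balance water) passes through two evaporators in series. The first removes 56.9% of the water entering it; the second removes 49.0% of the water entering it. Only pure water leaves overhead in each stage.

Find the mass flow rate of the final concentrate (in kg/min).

839.2 kg/min

water in feed = 1770×0.674 = 1193 kg/min.
After stage 1: water left = (1−0.569)×1193 = 514.17; stream total = 1091.2 kg/min.
After stage 2: water left = (1−0.490)×514.17 = 262.23; final concentrate = 839.25 kg/min.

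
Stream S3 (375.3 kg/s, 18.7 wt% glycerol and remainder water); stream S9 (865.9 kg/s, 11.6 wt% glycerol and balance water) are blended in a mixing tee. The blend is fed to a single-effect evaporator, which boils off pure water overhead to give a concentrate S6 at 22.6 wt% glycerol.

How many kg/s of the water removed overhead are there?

glycerol entering = 375.3×0.187 + 865.9×0.116 = 170.63 kg/s.
All glycerol reports to S6, so S6 = 170.63/0.226 = 754.98 kg/s.
Total feed = 1241.2 kg/s; overhead = 1241.2 − 754.98 = 486.22 kg/s.

486.2 kg/s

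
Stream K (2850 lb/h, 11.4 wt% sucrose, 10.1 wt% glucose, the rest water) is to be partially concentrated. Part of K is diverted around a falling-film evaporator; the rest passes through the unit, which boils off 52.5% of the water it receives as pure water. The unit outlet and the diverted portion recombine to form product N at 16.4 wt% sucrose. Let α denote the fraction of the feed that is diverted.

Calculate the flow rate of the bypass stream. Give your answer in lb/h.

All 2850×0.114 = 324.9 lb/h of sucrose reaches N, so N = 324.9/0.164 = 1981.1 lb/h and vapour = 868.9 lb/h.
The evaporator receives (1−α)·2850 of feed at 0.785 water and removes 0.525 of that water:
0.525×0.785×(1−α)×2850 = 868.9
(1−α) = 868.9/1174.6 = 0.7398;  α = 0.2602.
Bypass flow = 0.2602×2850 = 741.65 lb/h.

741.7 lb/h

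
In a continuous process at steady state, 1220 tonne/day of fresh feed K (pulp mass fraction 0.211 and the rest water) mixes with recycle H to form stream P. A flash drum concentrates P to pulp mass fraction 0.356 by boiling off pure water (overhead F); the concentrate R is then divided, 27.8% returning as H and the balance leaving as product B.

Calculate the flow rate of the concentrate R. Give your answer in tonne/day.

1002 tonne/day

Overall pulp balance (none leaves overhead): pulp in fresh feed = pulp in product, i.e. 1220×0.211 = (1−0.278)·R·0.356.
R = 257.42/(0.356×0.722) = 1001.5 tonne/day.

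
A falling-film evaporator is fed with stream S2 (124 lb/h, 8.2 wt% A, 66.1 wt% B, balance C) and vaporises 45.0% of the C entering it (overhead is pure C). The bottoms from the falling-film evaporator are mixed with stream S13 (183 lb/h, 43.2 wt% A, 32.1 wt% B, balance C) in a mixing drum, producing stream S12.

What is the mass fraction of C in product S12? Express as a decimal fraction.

0.2143

Vapour removed = 0.450×0.257×124 = 14.341 lb/h; concentrate = 109.66 lb/h.
C reaching the mixer = 17.527 (from concentrate) + 183×0.247 = 62.728 lb/h.
Product flow = 109.66 + 183 = 292.66 lb/h; C fraction = 0.2143.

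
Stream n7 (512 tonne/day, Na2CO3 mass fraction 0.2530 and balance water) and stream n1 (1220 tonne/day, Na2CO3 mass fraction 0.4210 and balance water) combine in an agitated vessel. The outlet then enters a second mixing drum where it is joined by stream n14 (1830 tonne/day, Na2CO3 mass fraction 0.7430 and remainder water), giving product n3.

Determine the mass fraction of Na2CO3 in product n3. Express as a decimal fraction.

0.5623

Overall, product flow = 3562 tonne/day.
Na2CO3 in = 512×0.253 + 1220×0.421 + 1830×0.743 = 2002.8 tonne/day.
Na2CO3 fraction in n3 = 0.5623.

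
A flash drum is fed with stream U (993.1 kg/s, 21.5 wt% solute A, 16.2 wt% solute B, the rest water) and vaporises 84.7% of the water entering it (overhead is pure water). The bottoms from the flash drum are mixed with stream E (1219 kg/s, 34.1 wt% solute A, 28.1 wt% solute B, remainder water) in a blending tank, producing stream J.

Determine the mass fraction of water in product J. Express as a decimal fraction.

0.3290

Vapour removed = 0.847×0.623×993.1 = 524.04 kg/s; concentrate = 469.06 kg/s.
water reaching the mixer = 94.661 (from concentrate) + 1219×0.378 = 555.44 kg/s.
Product flow = 469.06 + 1219 = 1688.1 kg/s; water fraction = 0.3290.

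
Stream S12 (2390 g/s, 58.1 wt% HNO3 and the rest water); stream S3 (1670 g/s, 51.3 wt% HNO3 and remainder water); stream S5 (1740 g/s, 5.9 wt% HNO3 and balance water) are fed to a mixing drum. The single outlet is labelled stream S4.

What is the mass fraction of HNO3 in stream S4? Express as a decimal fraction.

Total flow out = 2390 + 1670 + 1740 = 5800 g/s.
HNO3 in = 2390×0.581 + 1670×0.513 + 1740×0.059 = 2348 g/s.
HNO3 mass fraction in S4 = 2348/5800 = 0.405.

0.405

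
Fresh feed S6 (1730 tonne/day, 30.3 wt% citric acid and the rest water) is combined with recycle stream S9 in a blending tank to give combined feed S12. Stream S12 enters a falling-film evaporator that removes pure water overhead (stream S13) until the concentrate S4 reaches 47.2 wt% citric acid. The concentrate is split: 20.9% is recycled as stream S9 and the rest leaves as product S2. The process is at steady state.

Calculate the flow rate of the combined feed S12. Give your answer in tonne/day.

Overall citric acid balance (none leaves overhead): citric acid in fresh feed = citric acid in product, i.e. 1730×0.303 = (1−0.209)·S4·0.472.
S4 = 524.19/(0.472×0.791) = 1404 tonne/day.
Recycle S9 = 0.209×1404 = 293.44 tonne/day.
Combined feed S12 = 1730 + 293.44 = 2023.4 tonne/day.

2023 tonne/day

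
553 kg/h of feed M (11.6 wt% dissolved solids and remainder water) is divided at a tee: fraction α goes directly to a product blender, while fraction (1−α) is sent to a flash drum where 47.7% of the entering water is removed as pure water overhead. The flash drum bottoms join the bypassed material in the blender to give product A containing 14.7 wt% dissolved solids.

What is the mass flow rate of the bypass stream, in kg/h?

276.4 kg/h

All 553×0.116 = 64.148 kg/h of dissolved solids reaches A, so A = 64.148/0.147 = 436.38 kg/h and vapour = 116.62 kg/h.
The evaporator receives (1−α)·553 of feed at 0.884 water and removes 0.477 of that water:
0.477×0.884×(1−α)×553 = 116.62
(1−α) = 116.62/233.18 = 0.5001;  α = 0.4999.
Bypass flow = 0.4999×553 = 276.43 kg/h.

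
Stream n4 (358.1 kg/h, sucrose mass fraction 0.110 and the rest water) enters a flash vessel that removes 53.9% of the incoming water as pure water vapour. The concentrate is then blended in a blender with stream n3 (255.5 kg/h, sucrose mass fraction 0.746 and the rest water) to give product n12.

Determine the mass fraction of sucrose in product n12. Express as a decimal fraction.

0.521

Vapour removed = 0.539×0.890×358.1 = 171.78 kg/h; concentrate = 186.32 kg/h.
sucrose reaching the mixer = 39.391 (from concentrate) + 255.5×0.746 = 229.99 kg/h.
Product flow = 186.32 + 255.5 = 441.82 kg/h; sucrose fraction = 0.521.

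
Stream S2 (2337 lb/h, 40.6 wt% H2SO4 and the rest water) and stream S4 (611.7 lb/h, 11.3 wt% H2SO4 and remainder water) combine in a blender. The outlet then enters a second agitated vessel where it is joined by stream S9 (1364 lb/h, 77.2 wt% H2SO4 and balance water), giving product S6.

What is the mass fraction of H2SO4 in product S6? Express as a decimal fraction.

Overall, product flow = 4312.7 lb/h.
H2SO4 in = 2337×0.406 + 611.7×0.113 + 1364×0.772 = 2071 lb/h.
H2SO4 fraction in S6 = 0.480.

0.480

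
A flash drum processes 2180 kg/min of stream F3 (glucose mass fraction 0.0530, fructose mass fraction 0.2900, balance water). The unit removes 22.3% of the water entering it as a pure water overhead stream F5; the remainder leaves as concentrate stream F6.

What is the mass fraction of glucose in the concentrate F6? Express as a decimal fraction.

0.0621

glucose is not removed: 2180×0.053 = 115.54 kg/min of glucose enters F6.
water entering = 2180×0.657 = 1432.3 kg/min; overhead removed = 0.223×1432.3 = 319.39 kg/min.
Concentrate = 2180 − 319.39 = 1860.6 kg/min.
Mass fraction = 115.54/1860.6 = 0.0621.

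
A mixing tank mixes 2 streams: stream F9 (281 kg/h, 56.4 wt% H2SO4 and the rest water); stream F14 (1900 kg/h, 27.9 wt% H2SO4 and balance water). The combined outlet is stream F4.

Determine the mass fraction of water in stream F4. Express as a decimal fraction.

Total flow out = 281 + 1900 = 2181 kg/h.
water in = 281×0.436 + 1900×0.721 = 1492.4 kg/h.
water mass fraction in F4 = 1492.4/2181 = 0.6843.

0.6843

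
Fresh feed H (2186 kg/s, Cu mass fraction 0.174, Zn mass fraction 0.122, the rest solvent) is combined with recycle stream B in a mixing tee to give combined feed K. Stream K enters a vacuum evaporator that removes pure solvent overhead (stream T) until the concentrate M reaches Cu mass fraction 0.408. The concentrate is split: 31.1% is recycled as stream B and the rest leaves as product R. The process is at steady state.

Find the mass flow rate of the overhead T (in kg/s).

1254 kg/s

Overall Cu balance (none leaves overhead): Cu in fresh feed = Cu in product, i.e. 2186×0.174 = (1−0.311)·M·0.408.
M = 380.36/(0.408×0.689) = 1353.1 kg/s.
Recycle B = 0.311×1353.1 = 420.8 kg/s.
Combined feed K = 2186 + 420.8 = 2606.8 kg/s.
Overhead T = K − M = 2606.8 − 1353.1 = 1253.7 kg/s.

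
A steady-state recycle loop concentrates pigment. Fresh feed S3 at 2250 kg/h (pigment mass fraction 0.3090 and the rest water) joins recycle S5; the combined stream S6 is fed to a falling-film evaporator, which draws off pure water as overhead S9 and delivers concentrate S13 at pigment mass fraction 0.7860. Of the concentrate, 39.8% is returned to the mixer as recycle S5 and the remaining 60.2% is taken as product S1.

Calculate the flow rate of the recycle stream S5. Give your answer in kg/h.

584.8 kg/h

Overall pigment balance (none leaves overhead): pigment in fresh feed = pigment in product, i.e. 2250×0.309 = (1−0.398)·S13·0.786.
S13 = 695.25/(0.786×0.602) = 1469.3 kg/h.
Recycle S5 = 0.398×1469.3 = 584.8 kg/h.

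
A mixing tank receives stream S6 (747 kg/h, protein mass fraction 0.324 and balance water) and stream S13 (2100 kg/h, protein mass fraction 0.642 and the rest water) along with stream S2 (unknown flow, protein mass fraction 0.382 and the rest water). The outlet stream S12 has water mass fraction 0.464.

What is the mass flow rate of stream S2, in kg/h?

417.1 kg/h

Let S2 be the unknown flow. Total out = 2847 + S2.
water balance: 1256.8 + 0.618·S2 = 0.464·(2847 + S2)
(0.618 − 0.464)·S2 = 0.464×2847 − 1256.8 = 64.236
S2 = 64.236 / 0.154 = 417.12 kg/h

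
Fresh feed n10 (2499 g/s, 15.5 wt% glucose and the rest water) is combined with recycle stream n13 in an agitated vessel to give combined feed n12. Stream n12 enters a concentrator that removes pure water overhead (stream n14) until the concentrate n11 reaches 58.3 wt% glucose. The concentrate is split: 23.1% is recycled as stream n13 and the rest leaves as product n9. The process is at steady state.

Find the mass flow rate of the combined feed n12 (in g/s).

Overall glucose balance (none leaves overhead): glucose in fresh feed = glucose in product, i.e. 2499×0.155 = (1−0.231)·n11·0.583.
n11 = 387.34/(0.583×0.769) = 863.98 g/s.
Recycle n13 = 0.231×863.98 = 199.58 g/s.
Combined feed n12 = 2499 + 199.58 = 2698.6 g/s.

2699 g/s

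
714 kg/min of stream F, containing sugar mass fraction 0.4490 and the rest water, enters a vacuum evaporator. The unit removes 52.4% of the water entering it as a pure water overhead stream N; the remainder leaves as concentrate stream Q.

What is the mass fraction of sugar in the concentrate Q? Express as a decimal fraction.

sugar is not removed: 714×0.449 = 320.59 kg/min of sugar enters Q.
water entering = 714×0.551 = 393.41 kg/min; overhead removed = 0.524×393.41 = 206.15 kg/min.
Concentrate = 714 − 206.15 = 507.85 kg/min.
Mass fraction = 320.59/507.85 = 0.6313.

0.6313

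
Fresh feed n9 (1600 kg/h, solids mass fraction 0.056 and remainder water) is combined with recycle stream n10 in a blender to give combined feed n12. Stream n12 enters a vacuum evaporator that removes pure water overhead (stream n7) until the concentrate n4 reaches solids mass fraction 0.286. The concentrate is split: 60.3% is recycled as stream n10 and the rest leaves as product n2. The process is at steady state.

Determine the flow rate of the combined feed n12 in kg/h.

2076 kg/h

Overall solids balance (none leaves overhead): solids in fresh feed = solids in product, i.e. 1600×0.056 = (1−0.603)·n4·0.286.
n4 = 89.6/(0.286×0.397) = 789.14 kg/h.
Recycle n10 = 0.603×789.14 = 475.85 kg/h.
Combined feed n12 = 1600 + 475.85 = 2075.8 kg/h.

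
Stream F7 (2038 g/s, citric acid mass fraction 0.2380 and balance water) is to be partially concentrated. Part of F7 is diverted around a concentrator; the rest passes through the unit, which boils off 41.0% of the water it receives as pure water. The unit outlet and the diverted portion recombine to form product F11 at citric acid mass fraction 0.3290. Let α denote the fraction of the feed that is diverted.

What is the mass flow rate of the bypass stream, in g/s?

All 2038×0.238 = 485.04 g/s of citric acid reaches F11, so F11 = 485.04/0.329 = 1474.3 g/s and vapour = 563.7 g/s.
The evaporator receives (1−α)·2038 of feed at 0.762 water and removes 0.410 of that water:
0.410×0.762×(1−α)×2038 = 563.7
(1−α) = 563.7/636.71 = 0.8853;  α = 0.1147.
Bypass flow = 0.1147×2038 = 233.69 g/s.

233.7 g/s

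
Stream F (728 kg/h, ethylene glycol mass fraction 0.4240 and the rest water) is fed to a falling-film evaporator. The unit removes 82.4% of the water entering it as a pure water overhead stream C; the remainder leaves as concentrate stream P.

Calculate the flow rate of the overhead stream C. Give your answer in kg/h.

345.5 kg/h

water entering = 728×0.576 = 419.33 kg/h; overhead removed = 0.824×419.33 = 345.53 kg/h.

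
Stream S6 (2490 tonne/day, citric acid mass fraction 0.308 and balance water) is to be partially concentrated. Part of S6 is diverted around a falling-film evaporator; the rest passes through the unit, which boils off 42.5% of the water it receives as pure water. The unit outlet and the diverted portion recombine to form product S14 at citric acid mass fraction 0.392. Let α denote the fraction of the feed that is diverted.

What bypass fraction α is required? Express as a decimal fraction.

0.271

All 2490×0.308 = 766.92 tonne/day of citric acid reaches S14, so S14 = 766.92/0.392 = 1956.4 tonne/day and vapour = 533.57 tonne/day.
The evaporator receives (1−α)·2490 of feed at 0.692 water and removes 0.425 of that water:
0.425×0.692×(1−α)×2490 = 533.57
(1−α) = 533.57/732.31 = 0.7286;  α = 0.2714.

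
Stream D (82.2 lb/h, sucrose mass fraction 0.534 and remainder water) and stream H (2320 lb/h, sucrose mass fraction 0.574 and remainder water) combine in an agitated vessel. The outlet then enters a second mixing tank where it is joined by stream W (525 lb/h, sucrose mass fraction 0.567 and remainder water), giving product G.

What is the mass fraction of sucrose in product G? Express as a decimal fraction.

0.572

Overall, product flow = 2927.2 lb/h.
sucrose in = 82.2×0.534 + 2320×0.574 + 525×0.567 = 1673.2 lb/h.
sucrose fraction in G = 0.572.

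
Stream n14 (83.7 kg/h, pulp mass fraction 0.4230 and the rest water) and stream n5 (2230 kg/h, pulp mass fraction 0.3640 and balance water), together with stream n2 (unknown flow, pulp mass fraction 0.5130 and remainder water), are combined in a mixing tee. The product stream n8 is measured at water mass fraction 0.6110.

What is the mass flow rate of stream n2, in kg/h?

426.6 kg/h

Let n2 be the unknown flow. Total out = 2313.7 + n2.
water balance: 1466.6 + 0.487·n2 = 0.611·(2313.7 + n2)
(0.487 − 0.611)·n2 = 0.611×2313.7 − 1466.6 = -52.904
n2 = -52.904 / -0.124 = 426.65 kg/h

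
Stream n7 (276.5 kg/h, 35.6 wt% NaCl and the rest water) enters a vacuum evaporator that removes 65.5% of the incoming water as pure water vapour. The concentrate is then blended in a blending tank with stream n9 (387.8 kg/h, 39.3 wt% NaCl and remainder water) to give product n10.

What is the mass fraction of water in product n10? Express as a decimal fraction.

0.542

Vapour removed = 0.655×0.644×276.5 = 116.63 kg/h; concentrate = 159.87 kg/h.
water reaching the mixer = 61.433 (from concentrate) + 387.8×0.607 = 296.83 kg/h.
Product flow = 159.87 + 387.8 = 547.67 kg/h; water fraction = 0.542.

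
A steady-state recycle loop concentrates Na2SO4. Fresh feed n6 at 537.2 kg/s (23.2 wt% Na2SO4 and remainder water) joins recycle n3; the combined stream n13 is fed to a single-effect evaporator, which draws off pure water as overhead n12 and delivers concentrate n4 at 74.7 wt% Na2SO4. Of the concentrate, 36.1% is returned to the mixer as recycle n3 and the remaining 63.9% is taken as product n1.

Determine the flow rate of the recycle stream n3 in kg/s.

Overall Na2SO4 balance (none leaves overhead): Na2SO4 in fresh feed = Na2SO4 in product, i.e. 537.2×0.232 = (1−0.361)·n4·0.747.
n4 = 124.63/(0.747×0.639) = 261.1 kg/s.
Recycle n3 = 0.361×261.1 = 94.256 kg/s.

94.26 kg/s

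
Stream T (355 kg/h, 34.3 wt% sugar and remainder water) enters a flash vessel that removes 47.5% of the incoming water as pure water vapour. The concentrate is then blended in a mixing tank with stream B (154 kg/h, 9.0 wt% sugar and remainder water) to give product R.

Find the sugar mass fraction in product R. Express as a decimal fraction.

0.341

Vapour removed = 0.475×0.657×355 = 110.79 kg/h; concentrate = 244.21 kg/h.
sugar reaching the mixer = 121.77 (from concentrate) + 154×0.090 = 135.62 kg/h.
Product flow = 244.21 + 154 = 398.21 kg/h; sugar fraction = 0.341.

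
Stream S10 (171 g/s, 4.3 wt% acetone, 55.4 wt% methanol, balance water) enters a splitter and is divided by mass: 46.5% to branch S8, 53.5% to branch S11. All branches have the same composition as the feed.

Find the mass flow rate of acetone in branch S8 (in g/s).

Branch S8 total = 0.465×171 = 79.515 g/s.
acetone in S8 = 0.043×79.515 = 3.4191 g/s.

3.419 g/s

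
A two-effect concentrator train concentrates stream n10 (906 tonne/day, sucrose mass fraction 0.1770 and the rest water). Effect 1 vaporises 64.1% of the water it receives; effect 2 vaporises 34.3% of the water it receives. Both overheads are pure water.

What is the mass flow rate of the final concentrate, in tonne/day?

water in feed = 906×0.823 = 745.64 tonne/day.
After stage 1: water left = (1−0.641)×745.64 = 267.68; stream total = 428.05 tonne/day.
After stage 2: water left = (1−0.343)×267.68 = 175.87; final concentrate = 336.23 tonne/day.

336.2 tonne/day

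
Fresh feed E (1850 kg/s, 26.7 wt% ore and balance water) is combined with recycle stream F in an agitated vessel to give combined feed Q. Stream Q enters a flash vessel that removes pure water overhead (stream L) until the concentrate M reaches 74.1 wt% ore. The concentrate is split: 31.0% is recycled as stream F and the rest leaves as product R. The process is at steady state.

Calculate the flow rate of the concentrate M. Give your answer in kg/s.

966.1 kg/s

Overall ore balance (none leaves overhead): ore in fresh feed = ore in product, i.e. 1850×0.267 = (1−0.310)·M·0.741.
M = 493.95/(0.741×0.690) = 966.09 kg/s.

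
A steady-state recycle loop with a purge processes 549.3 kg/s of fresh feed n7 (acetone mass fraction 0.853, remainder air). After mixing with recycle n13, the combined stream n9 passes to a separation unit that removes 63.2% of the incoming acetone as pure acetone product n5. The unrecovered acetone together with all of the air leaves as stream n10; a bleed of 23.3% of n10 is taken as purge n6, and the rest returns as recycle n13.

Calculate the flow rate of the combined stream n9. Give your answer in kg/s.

999.4 kg/s

air enters only via n7 and leaves only via the purge: 549.3×0.147 = 0.233×(air in n10), and the separation unit passes all air, so air in n9 = air in n10 = 346.55 kg/s.
acetone in n9: m_A = 549.3×0.853 + (1−0.233)·(1−0.632)·m_A, so m_A = 468.55/0.7177 = 652.81 kg/s.
n9 = 652.81 + 346.55 = 999.37 kg/s.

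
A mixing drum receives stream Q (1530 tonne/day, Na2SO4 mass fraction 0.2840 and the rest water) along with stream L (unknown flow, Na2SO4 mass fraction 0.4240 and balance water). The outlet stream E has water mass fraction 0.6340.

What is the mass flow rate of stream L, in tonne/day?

Let L be the unknown flow. Total out = 1530 + L.
water balance: 1095.5 + 0.576·L = 0.634·(1530 + L)
(0.576 − 0.634)·L = 0.634×1530 − 1095.5 = -125.46
L = -125.46 / -0.058 = 2163.1 tonne/day

2163 tonne/day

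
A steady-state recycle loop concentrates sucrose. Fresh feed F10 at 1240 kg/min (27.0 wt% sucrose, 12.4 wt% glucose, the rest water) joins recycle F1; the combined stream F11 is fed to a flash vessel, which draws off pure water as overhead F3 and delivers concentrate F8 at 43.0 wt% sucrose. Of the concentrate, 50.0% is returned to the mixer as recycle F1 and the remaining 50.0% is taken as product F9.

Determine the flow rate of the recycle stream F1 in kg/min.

Overall sucrose balance (none leaves overhead): sucrose in fresh feed = sucrose in product, i.e. 1240×0.270 = (1−0.500)·F8·0.430.
F8 = 334.8/(0.430×0.500) = 1557.2 kg/min.
Recycle F1 = 0.500×1557.2 = 778.6 kg/min.

778.6 kg/min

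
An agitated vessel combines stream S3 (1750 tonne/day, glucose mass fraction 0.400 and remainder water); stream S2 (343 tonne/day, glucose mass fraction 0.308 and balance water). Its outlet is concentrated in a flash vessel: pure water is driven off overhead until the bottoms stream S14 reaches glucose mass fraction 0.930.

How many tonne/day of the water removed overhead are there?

glucose entering = 1750×0.400 + 343×0.308 = 805.64 tonne/day.
All glucose reports to S14, so S14 = 805.64/0.930 = 866.28 tonne/day.
Total feed = 2093 tonne/day; overhead = 2093 − 866.28 = 1226.7 tonne/day.

1227 tonne/day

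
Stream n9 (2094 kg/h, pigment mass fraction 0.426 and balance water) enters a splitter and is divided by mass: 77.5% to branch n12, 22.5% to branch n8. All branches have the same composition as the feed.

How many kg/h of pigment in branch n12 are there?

Branch n12 total = 0.775×2094 = 1622.9 kg/h.
pigment in n12 = 0.426×1622.9 = 691.33 kg/h.

691.3 kg/h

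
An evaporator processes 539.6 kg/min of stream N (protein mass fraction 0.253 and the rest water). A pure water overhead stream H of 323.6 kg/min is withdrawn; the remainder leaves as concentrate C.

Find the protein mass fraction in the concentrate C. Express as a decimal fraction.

protein is not removed: 539.6×0.253 = 136.52 kg/min of protein enters C.
Concentrate = 539.6 − 323.6 = 216 kg/min.
Mass fraction = 136.52/216 = 0.632.

0.632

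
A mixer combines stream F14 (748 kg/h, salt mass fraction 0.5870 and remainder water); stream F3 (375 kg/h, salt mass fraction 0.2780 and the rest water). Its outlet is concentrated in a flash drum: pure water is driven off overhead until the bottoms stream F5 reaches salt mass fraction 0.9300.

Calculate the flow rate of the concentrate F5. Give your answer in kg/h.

salt entering = 748×0.587 + 375×0.278 = 543.33 kg/h.
All salt reports to F5, so F5 = 543.33/0.930 = 584.22 kg/h.

584.2 kg/h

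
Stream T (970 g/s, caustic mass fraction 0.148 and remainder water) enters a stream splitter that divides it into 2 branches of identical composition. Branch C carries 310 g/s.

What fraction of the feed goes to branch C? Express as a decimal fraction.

0.320

Fraction to C = 310/970 = 0.3196.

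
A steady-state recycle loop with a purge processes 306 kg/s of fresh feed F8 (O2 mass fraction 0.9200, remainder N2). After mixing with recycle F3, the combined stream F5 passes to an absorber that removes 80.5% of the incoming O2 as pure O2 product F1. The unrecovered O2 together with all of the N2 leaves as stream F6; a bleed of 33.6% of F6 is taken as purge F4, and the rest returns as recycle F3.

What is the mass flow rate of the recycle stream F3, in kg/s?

90.25 kg/s

N2 enters only via F8 and leaves only via the purge: 306×0.080 = 0.336×(N2 in F6), and the absorber passes all N2, so N2 in F5 = N2 in F6 = 72.857 kg/s.
O2 in F5: m_A = 306×0.920 + (1−0.336)·(1−0.805)·m_A, so m_A = 281.52/0.8705 = 323.39 kg/s.
F6 = (1−0.805)×323.39 + 72.857 = 135.92 kg/s.
Recycle F3 = (1−0.336)×135.92 = 90.25 kg/s.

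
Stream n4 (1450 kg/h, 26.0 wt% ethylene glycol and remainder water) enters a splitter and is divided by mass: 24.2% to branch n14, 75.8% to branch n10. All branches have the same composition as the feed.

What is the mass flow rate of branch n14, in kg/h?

Branch n14 flow = 0.242×1450 = 350.9 kg/h.

350.9 kg/h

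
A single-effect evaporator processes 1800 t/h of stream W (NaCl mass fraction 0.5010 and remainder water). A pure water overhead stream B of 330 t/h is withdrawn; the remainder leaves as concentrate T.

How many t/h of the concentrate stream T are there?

Concentrate = 1800 − 330 = 1470 t/h.

1470 t/h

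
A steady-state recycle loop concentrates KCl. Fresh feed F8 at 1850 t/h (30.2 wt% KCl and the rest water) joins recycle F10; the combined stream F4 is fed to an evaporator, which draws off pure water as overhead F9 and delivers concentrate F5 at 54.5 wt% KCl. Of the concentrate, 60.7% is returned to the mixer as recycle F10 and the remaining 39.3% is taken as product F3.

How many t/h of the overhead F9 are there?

Overall KCl balance (none leaves overhead): KCl in fresh feed = KCl in product, i.e. 1850×0.302 = (1−0.607)·F5·0.545.
F5 = 558.7/(0.545×0.393) = 2608.5 t/h.
Recycle F10 = 0.607×2608.5 = 1583.4 t/h.
Combined feed F4 = 1850 + 1583.4 = 3433.4 t/h.
Overhead F9 = F4 − F5 = 3433.4 − 2608.5 = 824.86 t/h.

824.9 t/h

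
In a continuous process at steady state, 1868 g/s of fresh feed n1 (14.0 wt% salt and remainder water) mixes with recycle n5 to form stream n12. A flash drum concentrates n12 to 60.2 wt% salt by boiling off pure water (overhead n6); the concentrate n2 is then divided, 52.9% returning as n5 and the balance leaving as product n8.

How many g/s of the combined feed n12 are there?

2356 g/s

Overall salt balance (none leaves overhead): salt in fresh feed = salt in product, i.e. 1868×0.140 = (1−0.529)·n2·0.602.
n2 = 261.52/(0.602×0.471) = 922.33 g/s.
Recycle n5 = 0.529×922.33 = 487.91 g/s.
Combined feed n12 = 1868 + 487.91 = 2355.9 g/s.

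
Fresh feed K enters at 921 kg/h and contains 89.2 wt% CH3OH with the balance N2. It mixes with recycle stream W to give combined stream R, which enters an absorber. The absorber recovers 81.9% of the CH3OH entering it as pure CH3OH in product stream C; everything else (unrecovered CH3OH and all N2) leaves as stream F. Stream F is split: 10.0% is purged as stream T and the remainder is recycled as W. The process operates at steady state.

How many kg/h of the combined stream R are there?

N2 enters only via K and leaves only via the purge: 921×0.108 = 0.100×(N2 in F), and the absorber passes all N2, so N2 in R = N2 in F = 994.68 kg/h.
CH3OH in R: m_A = 921×0.892 + (1−0.100)·(1−0.819)·m_A, so m_A = 821.53/0.8371 = 981.4 kg/h.
R = 981.4 + 994.68 = 1976.1 kg/h.

1976 kg/h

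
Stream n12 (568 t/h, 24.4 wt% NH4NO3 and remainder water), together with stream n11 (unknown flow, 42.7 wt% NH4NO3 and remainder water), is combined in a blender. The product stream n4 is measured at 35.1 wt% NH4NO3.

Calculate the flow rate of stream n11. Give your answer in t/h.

Let n11 be the unknown flow. Total out = 568 + n11.
NH4NO3 balance: 138.59 + 0.427·n11 = 0.351·(568 + n11)
(0.427 − 0.351)·n11 = 0.351×568 − 138.59 = 60.776
n11 = 60.776 / 0.076 = 799.68 t/h

799.7 t/h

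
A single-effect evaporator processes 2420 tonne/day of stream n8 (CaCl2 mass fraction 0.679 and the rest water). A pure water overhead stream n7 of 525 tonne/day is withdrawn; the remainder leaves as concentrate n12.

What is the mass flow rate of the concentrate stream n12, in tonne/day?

Concentrate = 2420 − 525 = 1895 tonne/day.

1895 tonne/day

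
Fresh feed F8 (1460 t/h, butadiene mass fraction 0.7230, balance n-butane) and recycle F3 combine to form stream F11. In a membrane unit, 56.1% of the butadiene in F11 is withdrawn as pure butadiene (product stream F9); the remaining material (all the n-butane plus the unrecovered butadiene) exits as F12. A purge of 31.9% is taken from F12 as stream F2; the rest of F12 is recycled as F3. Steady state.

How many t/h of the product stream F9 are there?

844.7 t/h

butadiene in F11: m_A = 1460×0.723 + (1−0.319)·(1−0.561)·m_A, so m_A = 1055.6/0.7010 = 1505.7 t/h.
Product F9 = 0.561×1505.7 = 844.72 t/h.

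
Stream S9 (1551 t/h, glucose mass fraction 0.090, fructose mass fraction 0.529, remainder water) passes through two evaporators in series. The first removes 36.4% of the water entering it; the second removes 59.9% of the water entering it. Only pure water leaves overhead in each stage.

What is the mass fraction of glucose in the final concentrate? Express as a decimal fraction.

water in feed = 1551×0.381 = 590.93 t/h.
After stage 1: water left = (1−0.364)×590.93 = 375.83; stream total = 1335.9 t/h.
After stage 2: water left = (1−0.599)×375.83 = 150.71; final concentrate = 1110.8 t/h.
glucose fraction = 139.59/1110.8 = 0.126.

0.126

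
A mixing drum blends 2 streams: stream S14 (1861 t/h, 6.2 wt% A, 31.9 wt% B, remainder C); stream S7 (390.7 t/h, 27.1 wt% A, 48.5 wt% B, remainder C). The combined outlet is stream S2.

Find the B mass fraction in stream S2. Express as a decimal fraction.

0.348

Total flow out = 1861 + 390.7 = 2251.7 t/h.
B in = 1861×0.319 + 390.7×0.485 = 783.15 t/h.
B mass fraction in S2 = 783.15/2251.7 = 0.348.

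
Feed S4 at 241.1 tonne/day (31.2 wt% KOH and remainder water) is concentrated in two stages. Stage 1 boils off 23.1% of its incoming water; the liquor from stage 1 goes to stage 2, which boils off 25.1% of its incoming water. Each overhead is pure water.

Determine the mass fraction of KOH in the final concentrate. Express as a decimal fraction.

0.441

water in feed = 241.1×0.688 = 165.88 tonne/day.
After stage 1: water left = (1−0.231)×165.88 = 127.56; stream total = 202.78 tonne/day.
After stage 2: water left = (1−0.251)×127.56 = 95.542; final concentrate = 170.77 tonne/day.
KOH fraction = 75.223/170.77 = 0.441.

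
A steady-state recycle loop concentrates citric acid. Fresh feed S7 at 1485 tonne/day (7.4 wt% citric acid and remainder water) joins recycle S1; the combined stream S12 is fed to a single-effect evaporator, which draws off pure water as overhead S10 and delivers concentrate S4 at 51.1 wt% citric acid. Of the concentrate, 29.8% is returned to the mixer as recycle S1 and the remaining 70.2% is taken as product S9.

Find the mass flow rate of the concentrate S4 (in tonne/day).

306.3 tonne/day

Overall citric acid balance (none leaves overhead): citric acid in fresh feed = citric acid in product, i.e. 1485×0.074 = (1−0.298)·S4·0.511.
S4 = 109.89/(0.511×0.702) = 306.34 tonne/day.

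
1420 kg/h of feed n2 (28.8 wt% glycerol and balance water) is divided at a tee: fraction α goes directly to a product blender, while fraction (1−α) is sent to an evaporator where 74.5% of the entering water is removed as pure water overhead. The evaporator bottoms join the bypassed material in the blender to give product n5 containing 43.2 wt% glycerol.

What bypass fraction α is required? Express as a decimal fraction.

0.372

All 1420×0.288 = 408.96 kg/h of glycerol reaches n5, so n5 = 408.96/0.432 = 946.67 kg/h and vapour = 473.33 kg/h.
The evaporator receives (1−α)·1420 of feed at 0.712 water and removes 0.745 of that water:
0.745×0.712×(1−α)×1420 = 473.33
(1−α) = 473.33/753.22 = 0.6284;  α = 0.3716.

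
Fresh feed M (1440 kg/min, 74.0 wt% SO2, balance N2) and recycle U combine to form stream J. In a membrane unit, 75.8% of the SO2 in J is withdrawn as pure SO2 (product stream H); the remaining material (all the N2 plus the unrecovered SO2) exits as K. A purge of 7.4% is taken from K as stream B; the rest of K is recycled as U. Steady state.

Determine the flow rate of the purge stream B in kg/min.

399 kg/min

N2 enters only via M and leaves only via the purge: 1440×0.260 = 0.074×(N2 in K), and the membrane unit passes all N2, so N2 in J = N2 in K = 5059.5 kg/min.
SO2 in J: m_A = 1440×0.740 + (1−0.074)·(1−0.758)·m_A, so m_A = 1065.6/0.7759 = 1373.4 kg/min.
K = (1−0.758)×1373.4 + 5059.5 = 5391.8 kg/min.
Purge B = 0.074×5391.8 = 398.99 kg/min.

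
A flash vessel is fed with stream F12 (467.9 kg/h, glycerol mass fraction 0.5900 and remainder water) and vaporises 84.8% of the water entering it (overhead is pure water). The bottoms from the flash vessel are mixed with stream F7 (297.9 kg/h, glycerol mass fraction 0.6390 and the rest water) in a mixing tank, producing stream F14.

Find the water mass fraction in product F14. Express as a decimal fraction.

Vapour removed = 0.848×0.410×467.9 = 162.68 kg/h; concentrate = 305.22 kg/h.
water reaching the mixer = 29.16 (from concentrate) + 297.9×0.361 = 136.7 kg/h.
Product flow = 305.22 + 297.9 = 603.12 kg/h; water fraction = 0.2267.

0.2267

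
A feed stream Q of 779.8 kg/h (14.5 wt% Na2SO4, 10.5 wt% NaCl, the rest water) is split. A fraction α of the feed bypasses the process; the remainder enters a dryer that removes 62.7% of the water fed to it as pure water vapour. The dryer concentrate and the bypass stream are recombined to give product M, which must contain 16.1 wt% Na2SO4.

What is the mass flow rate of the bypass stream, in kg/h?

615 kg/h

All 779.8×0.145 = 113.07 kg/h of Na2SO4 reaches M, so M = 113.07/0.161 = 702.3 kg/h and vapour = 77.496 kg/h.
The evaporator receives (1−α)·779.8 of feed at 0.750 water and removes 0.627 of that water:
0.627×0.750×(1−α)×779.8 = 77.496
(1−α) = 77.496/366.7 = 0.2113;  α = 0.7887.
Bypass flow = 0.7887×779.8 = 615 kg/h.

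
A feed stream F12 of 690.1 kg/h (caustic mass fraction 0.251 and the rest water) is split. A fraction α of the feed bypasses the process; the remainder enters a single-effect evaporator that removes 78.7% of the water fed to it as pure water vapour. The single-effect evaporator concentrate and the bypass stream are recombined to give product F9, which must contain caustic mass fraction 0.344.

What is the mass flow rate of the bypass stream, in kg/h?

All 690.1×0.251 = 173.22 kg/h of caustic reaches F9, so F9 = 173.22/0.344 = 503.53 kg/h and vapour = 186.57 kg/h.
The evaporator receives (1−α)·690.1 of feed at 0.749 water and removes 0.787 of that water:
0.787×0.749×(1−α)×690.1 = 186.57
(1−α) = 186.57/406.79 = 0.4586;  α = 0.5414.
Bypass flow = 0.5414×690.1 = 373.6 kg/h.

373.6 kg/h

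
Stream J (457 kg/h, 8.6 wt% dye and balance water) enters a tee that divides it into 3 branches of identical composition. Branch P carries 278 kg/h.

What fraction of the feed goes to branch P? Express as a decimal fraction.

0.608

Fraction to P = 278/457 = 0.6083.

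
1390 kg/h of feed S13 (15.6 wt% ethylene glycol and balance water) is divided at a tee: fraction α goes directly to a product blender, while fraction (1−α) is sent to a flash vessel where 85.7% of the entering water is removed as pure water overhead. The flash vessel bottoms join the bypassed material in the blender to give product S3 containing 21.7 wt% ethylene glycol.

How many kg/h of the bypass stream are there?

All 1390×0.156 = 216.84 kg/h of ethylene glycol reaches S3, so S3 = 216.84/0.217 = 999.26 kg/h and vapour = 390.74 kg/h.
The evaporator receives (1−α)·1390 of feed at 0.844 water and removes 0.857 of that water:
0.857×0.844×(1−α)×1390 = 390.74
(1−α) = 390.74/1005.4 = 0.3886;  α = 0.6114.
Bypass flow = 0.6114×1390 = 849.79 kg/h.

849.8 kg/h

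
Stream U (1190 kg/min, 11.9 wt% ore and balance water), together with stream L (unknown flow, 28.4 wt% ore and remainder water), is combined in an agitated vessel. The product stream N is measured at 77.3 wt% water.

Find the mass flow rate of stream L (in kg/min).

Let L be the unknown flow. Total out = 1190 + L.
water balance: 1048.4 + 0.716·L = 0.773·(1190 + L)
(0.716 − 0.773)·L = 0.773×1190 − 1048.4 = -128.52
L = -128.52 / -0.057 = 2254.7 kg/min

2255 kg/min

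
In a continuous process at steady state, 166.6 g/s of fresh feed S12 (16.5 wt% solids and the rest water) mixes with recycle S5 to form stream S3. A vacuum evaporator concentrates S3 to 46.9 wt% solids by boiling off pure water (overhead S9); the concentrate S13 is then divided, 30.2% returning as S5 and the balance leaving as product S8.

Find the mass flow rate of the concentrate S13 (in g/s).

83.97 g/s

Overall solids balance (none leaves overhead): solids in fresh feed = solids in product, i.e. 166.6×0.165 = (1−0.302)·S13·0.469.
S13 = 27.489/(0.469×0.698) = 83.971 g/s.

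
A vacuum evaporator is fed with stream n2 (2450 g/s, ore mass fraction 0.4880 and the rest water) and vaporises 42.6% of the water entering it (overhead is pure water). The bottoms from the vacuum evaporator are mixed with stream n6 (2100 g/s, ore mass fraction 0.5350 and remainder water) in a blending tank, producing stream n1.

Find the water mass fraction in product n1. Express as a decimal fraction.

Vapour removed = 0.426×0.512×2450 = 534.37 g/s; concentrate = 1915.6 g/s.
water reaching the mixer = 720.03 (from concentrate) + 2100×0.465 = 1696.5 g/s.
Product flow = 1915.6 + 2100 = 4015.6 g/s; water fraction = 0.4225.

0.4225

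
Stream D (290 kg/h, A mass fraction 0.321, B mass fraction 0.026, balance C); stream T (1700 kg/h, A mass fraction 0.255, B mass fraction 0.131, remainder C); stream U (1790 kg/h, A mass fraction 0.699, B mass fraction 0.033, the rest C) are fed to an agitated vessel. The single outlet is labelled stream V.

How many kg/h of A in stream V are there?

A out = A in = 290×0.321 + 1700×0.255 + 1790×0.699 = 1777.8 kg/h.

1778 kg/h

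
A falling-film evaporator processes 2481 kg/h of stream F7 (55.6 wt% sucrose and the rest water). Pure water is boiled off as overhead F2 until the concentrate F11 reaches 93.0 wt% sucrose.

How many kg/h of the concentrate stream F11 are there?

sucrose is conserved: 2481×0.556 = 1379.4 kg/h all reports to the concentrate.
Concentrate = 1379.4/(target fraction) = 1483.3 kg/h.

1483 kg/h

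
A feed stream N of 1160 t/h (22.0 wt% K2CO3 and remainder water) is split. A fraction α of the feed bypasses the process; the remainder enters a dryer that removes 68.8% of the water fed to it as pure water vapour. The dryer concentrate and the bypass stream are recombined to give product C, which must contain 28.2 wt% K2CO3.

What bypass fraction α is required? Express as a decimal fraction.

0.590

All 1160×0.220 = 255.2 t/h of K2CO3 reaches C, so C = 255.2/0.282 = 904.96 t/h and vapour = 255.04 t/h.
The evaporator receives (1−α)·1160 of feed at 0.780 water and removes 0.688 of that water:
0.688×0.780×(1−α)×1160 = 255.04
(1−α) = 255.04/622.5 = 0.4097;  α = 0.5903.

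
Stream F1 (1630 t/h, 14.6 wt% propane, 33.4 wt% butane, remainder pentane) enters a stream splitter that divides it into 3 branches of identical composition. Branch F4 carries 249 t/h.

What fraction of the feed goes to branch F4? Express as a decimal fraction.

Fraction to F4 = 249/1630 = 0.1528.

0.153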